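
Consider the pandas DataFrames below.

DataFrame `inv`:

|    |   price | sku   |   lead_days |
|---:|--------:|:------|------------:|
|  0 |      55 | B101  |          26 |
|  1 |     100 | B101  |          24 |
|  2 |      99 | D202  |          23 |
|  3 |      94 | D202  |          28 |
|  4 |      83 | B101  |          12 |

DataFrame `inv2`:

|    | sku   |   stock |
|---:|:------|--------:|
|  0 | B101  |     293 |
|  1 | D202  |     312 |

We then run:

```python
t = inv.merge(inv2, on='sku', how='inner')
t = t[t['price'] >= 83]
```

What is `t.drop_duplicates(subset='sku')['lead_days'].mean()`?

23.5

merge on 'sku' (how='inner') → 5 rows:
   price   sku  lead_days  stock
0     55  B101         26    293
1    100  B101         24    293
2     99  D202         23    312
3     94  D202         28    312
4     83  B101         12    293
filter rows where price >= 83:
   price   sku  lead_days  stock
1    100  B101         24    293
2     99  D202         23    312
3     94  D202         28    312
4     83  B101         12    293
drop duplicate sku (keep=first):
   price   sku  lead_days  stock
1    100  B101         24    293
2     99  D202         23    312
So mean() = 23.5.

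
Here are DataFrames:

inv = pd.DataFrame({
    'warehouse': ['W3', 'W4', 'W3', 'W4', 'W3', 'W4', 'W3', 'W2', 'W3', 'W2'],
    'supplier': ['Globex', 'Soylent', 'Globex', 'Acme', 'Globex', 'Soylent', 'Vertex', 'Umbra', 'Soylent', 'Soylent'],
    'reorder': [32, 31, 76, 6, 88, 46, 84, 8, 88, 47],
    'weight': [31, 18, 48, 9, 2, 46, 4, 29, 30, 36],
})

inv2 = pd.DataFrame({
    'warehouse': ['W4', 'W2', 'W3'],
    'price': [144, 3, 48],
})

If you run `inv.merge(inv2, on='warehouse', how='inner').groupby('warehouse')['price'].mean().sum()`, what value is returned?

merge on 'warehouse' (how='inner') → 10 rows:
  warehouse supplier  reorder  weight  price
0        W3   Globex       32      31     48
1        W4  Soylent       31      18    144
2        W3   Globex       76      48     48
3        W4     Acme        6       9    144
4        W3   Globex       88       2     48
5        W4  Soylent       46      46    144
6        W3   Vertex       84       4     48
7        W2    Umbra        8      29      3
8        W3  Soylent       88      30     48
9        W2  Soylent       47      36      3
group by warehouse, mean of price:
warehouse
W2      3.0
W3     48.0
W4    144.0
Name: price, dtype: float64

195.0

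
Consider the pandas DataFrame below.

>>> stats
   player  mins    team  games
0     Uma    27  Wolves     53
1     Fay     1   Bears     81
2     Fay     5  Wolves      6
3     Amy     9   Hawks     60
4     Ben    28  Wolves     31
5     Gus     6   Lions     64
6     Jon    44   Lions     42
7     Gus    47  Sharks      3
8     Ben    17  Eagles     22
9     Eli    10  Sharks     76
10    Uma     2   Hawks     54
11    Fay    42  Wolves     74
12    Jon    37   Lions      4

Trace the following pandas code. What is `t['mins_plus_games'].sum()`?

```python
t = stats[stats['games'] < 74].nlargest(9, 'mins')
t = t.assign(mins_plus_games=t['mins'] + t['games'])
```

filter rows where games < 74:
   player  mins    team  games
0     Uma    27  Wolves     53
2     Fay     5  Wolves      6
3     Amy     9   Hawks     60
4     Ben    28  Wolves     31
5     Gus     6   Lions     64
6     Jon    44   Lions     42
7     Gus    47  Sharks      3
8     Ben    17  Eagles     22
10    Uma     2   Hawks     54
12    Jon    37   Lions      4
take 9 rows with largest mins:
   player  mins    team  games
7     Gus    47  Sharks      3
6     Jon    44   Lions     42
12    Jon    37   Lions      4
4     Ben    28  Wolves     31
0     Uma    27  Wolves     53
8     Ben    17  Eagles     22
3     Amy     9   Hawks     60
5     Gus     6   Lions     64
2     Fay     5  Wolves      6
add column mins_plus_games = t['mins'] + t['games']:
   player  mins    team  games  mins_plus_games
7     Gus    47  Sharks      3               50
6     Jon    44   Lions     42               86
12    Jon    37   Lions      4               41
4     Ben    28  Wolves     31               59
0     Uma    27  Wolves     53               80
8     Ben    17  Eagles     22               39
3     Amy     9   Hawks     60               69
5     Gus     6   Lions     64               70
2     Fay     5  Wolves      6               11
The sum of column 'mins_plus_games' is 505.

505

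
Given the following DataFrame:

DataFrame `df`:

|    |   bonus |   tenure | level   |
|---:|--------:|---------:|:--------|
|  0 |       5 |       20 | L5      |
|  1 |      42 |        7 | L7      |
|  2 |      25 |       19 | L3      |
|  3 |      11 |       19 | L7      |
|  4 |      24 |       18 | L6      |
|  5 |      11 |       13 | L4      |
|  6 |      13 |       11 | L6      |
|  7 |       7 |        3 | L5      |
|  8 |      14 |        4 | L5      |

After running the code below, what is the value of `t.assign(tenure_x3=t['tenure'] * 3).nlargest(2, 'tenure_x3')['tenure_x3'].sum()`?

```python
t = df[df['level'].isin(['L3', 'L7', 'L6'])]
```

114

filter rows where level in ['L3', 'L7', 'L6']:
   bonus  tenure level
1     42       7    L7
2     25      19    L3
3     11      19    L7
4     24      18    L6
6     13      11    L6
add column tenure_x3 = t['tenure'] * 3:
   bonus  tenure level  tenure_x3
1     42       7    L7         21
2     25      19    L3         57
3     11      19    L7         57
4     24      18    L6         54
6     13      11    L6         33
take 2 rows with largest tenure_x3:
   bonus  tenure level  tenure_x3
2     25      19    L3         57
3     11      19    L7         57
Taking the sum of column 'tenure_x3' gives 114.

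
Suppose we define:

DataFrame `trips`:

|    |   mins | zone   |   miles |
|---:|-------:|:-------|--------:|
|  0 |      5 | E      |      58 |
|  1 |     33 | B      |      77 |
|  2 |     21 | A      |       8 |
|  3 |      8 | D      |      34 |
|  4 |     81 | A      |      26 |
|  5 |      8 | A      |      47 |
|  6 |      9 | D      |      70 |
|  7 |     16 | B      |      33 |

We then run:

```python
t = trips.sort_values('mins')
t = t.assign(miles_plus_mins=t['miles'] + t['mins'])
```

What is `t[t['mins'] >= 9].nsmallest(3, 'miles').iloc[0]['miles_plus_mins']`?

sort by mins:
   mins zone  miles
0     5    E     58
3     8    D     34
5     8    A     47
6     9    D     70
7    16    B     33
2    21    A      8
1    33    B     77
4    81    A     26
add column miles_plus_mins = t['miles'] + t['mins']:
   mins zone  miles  miles_plus_mins
0     5    E     58               63
3     8    D     34               42
5     8    A     47               55
6     9    D     70               79
7    16    B     33               49
2    21    A      8               29
1    33    B     77              110
4    81    A     26              107
filter rows where mins >= 9:
   mins zone  miles  miles_plus_mins
6     9    D     70               79
7    16    B     33               49
2    21    A      8               29
1    33    B     77              110
4    81    A     26              107
take 3 rows with smallest miles:
   mins zone  miles  miles_plus_mins
2    21    A      8               29
4    81    A     26              107
7    16    B     33               49

29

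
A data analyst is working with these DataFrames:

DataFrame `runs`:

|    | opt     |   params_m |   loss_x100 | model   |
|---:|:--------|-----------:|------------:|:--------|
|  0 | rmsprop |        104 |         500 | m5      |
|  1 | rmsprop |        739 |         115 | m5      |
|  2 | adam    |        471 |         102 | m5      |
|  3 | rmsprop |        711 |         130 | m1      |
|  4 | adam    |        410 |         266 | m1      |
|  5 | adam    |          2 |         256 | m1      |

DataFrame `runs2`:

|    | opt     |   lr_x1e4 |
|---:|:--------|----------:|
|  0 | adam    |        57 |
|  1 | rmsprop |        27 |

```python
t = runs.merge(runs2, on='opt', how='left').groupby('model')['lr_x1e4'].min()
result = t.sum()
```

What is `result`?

54

merge on 'opt' (how='left') → 6 rows:
       opt  params_m  loss_x100 model  lr_x1e4
0  rmsprop       104        500    m5       27
1  rmsprop       739        115    m5       27
2     adam       471        102    m5       57
3  rmsprop       711        130    m1       27
4     adam       410        266    m1       57
5     adam         2        256    m1       57
group by model, min of lr_x1e4:
model
m1    27
m5    27
Name: lr_x1e4, dtype: int64
Finally, sum of the resulting series = 54.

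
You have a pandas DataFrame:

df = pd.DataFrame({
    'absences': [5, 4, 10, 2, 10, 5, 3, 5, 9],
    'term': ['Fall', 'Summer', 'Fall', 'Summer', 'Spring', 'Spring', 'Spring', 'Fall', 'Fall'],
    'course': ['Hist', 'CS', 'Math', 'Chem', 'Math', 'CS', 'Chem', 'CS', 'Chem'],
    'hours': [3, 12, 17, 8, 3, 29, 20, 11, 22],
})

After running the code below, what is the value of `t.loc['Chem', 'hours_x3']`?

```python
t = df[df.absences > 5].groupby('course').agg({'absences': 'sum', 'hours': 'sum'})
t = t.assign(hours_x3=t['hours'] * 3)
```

filter rows where absences > 5:
   absences    term course  hours
2        10    Fall   Math     17
4        10  Spring   Math      3
8         9    Fall   Chem     22
group by course: sum(absences), sum(hours):
        absences  hours
course                 
Chem           9     22
Math          20     20
add column hours_x3 = t['hours'] * 3:
        absences  hours  hours_x3
course                           
Chem           9     22        66
Math          20     20        60

66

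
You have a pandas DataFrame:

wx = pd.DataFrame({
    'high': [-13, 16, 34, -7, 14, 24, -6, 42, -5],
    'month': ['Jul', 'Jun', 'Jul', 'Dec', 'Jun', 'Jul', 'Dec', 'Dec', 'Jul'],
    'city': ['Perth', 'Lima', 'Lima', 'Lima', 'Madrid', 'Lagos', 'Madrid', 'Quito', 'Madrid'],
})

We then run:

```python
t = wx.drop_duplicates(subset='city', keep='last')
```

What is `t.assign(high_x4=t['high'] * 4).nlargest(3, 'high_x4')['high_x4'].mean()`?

81.3333333333

drop duplicate city (keep=last):
   high month    city
0   -13   Jul   Perth
3    -7   Dec    Lima
5    24   Jul   Lagos
7    42   Dec   Quito
8    -5   Jul  Madrid
add column high_x4 = t['high'] * 4:
   high month    city  high_x4
0   -13   Jul   Perth      -52
3    -7   Dec    Lima      -28
5    24   Jul   Lagos       96
7    42   Dec   Quito      168
8    -5   Jul  Madrid      -20
take 3 rows with largest high_x4:
   high month    city  high_x4
7    42   Dec   Quito      168
5    24   Jul   Lagos       96
8    -5   Jul  Madrid      -20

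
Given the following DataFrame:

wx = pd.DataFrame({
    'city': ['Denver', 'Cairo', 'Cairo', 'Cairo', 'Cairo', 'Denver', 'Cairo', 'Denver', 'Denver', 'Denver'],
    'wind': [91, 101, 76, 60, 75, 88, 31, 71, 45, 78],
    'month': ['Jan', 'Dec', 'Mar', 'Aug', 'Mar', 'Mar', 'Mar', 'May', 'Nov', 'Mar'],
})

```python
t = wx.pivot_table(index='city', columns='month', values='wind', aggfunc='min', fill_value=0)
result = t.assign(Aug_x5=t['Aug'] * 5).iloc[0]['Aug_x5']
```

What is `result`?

pivot: rows=city, cols=month, min(wind):
month   Aug  Dec  Jan  Mar  May  Nov
city                                
Cairo    60  101    0   31    0    0
Denver    0    0   91   78   71   45
add column Aug_x5 = t['Aug'] * 5:
month   Aug  Dec  Jan  Mar  May  Nov  Aug_x5
city                                        
Cairo    60  101    0   31    0    0     300
Denver    0    0   91   78   71   45       0
Then the value at position 0, column 'Aug_x5': 300

300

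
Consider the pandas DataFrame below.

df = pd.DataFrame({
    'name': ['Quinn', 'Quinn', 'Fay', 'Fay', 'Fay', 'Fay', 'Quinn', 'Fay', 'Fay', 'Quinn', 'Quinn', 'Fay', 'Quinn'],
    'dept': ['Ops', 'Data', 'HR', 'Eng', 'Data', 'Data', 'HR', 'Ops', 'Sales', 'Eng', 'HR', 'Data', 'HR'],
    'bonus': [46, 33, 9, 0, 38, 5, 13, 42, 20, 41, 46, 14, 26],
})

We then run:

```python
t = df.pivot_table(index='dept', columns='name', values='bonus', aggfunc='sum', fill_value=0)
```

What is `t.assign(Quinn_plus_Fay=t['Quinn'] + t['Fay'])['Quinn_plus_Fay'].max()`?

pivot: rows=dept, cols=name, sum(bonus):
name   Fay  Quinn
dept             
Data    57     33
Eng      0     41
HR       9     85
Ops     42     46
Sales   20      0
add column Quinn_plus_Fay = t['Quinn'] + t['Fay']:
name   Fay  Quinn  Quinn_plus_Fay
dept                             
Data    57     33              90
Eng      0     41              41
HR       9     85              94
Ops     42     46              88
Sales   20      0              20
So max() = 94.

94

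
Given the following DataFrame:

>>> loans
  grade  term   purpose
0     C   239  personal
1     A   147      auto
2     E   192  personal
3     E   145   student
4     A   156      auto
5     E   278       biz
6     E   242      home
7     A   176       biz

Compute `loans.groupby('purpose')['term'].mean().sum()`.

group by purpose, mean of term:
purpose
auto        151.5
biz         227.0
home        242.0
personal    215.5
student     145.0
Name: term, dtype: float64
sum of the resulting series → 981.0

981.0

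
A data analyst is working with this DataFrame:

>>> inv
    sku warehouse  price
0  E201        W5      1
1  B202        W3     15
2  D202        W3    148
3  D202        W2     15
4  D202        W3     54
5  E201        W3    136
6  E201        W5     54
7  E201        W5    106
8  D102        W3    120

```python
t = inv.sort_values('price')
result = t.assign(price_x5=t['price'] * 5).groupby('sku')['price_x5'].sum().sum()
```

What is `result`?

3245

sort by price:
    sku warehouse  price
0  E201        W5      1
1  B202        W3     15
3  D202        W2     15
4  D202        W3     54
6  E201        W5     54
7  E201        W5    106
8  D102        W3    120
5  E201        W3    136
2  D202        W3    148
add column price_x5 = t['price'] * 5:
    sku warehouse  price  price_x5
0  E201        W5      1         5
1  B202        W3     15        75
3  D202        W2     15        75
4  D202        W3     54       270
6  E201        W5     54       270
7  E201        W5    106       530
8  D102        W3    120       600
5  E201        W3    136       680
2  D202        W3    148       740
group by sku, sum of price_x5:
sku
B202      75
D102     600
D202    1085
E201    1485
Name: price_x5, dtype: int64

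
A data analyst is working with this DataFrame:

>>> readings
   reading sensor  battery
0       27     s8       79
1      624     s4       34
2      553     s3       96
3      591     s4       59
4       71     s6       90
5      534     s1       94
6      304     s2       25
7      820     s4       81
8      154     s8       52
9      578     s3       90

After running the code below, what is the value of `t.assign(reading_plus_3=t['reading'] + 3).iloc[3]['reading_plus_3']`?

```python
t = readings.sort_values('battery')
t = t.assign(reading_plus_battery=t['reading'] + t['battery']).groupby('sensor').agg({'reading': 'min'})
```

sort by battery:
   reading sensor  battery
6      304     s2       25
1      624     s4       34
8      154     s8       52
3      591     s4       59
0       27     s8       79
7      820     s4       81
4       71     s6       90
9      578     s3       90
5      534     s1       94
2      553     s3       96
add column reading_plus_battery = t['reading'] + t['battery']:
   reading sensor  battery  reading_plus_battery
6      304     s2       25                   329
1      624     s4       34                   658
8      154     s8       52                   206
3      591     s4       59                   650
0       27     s8       79                   106
7      820     s4       81                   901
4       71     s6       90                   161
9      578     s3       90                   668
5      534     s1       94                   628
2      553     s3       96                   649
group by sensor, min of reading:
        reading
sensor         
s1          534
s2          304
s3          553
s4          591
s6           71
s8           27
add column reading_plus_3 = t['reading'] + 3:
        reading  reading_plus_3
sensor                         
s1          534             537
s2          304             307
s3          553             556
s4          591             594
s6           71              74
s8           27              30

594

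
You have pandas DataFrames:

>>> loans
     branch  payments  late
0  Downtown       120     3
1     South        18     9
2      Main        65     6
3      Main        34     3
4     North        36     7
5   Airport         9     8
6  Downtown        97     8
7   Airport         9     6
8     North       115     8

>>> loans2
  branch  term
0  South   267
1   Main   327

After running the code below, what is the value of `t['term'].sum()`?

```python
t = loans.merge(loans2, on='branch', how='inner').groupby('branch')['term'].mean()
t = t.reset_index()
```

594.0

merge on 'branch' (how='inner') → 3 rows:
  branch  payments  late  term
0  South        18     9   267
1   Main        65     6   327
2   Main        34     3   327
group by branch, mean of term:
branch
Main     327.0
South    267.0
Name: term, dtype: float64
reset_index():
  branch   term
0   Main  327.0
1  South  267.0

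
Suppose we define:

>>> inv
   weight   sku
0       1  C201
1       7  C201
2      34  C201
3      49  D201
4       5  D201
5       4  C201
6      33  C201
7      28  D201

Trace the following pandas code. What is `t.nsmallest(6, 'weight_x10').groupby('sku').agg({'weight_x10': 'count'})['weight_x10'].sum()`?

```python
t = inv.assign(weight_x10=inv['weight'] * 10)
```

add column weight_x10 = inv['weight'] * 10:
   weight   sku  weight_x10
0       1  C201          10
1       7  C201          70
2      34  C201         340
3      49  D201         490
4       5  D201          50
5       4  C201          40
6      33  C201         330
7      28  D201         280
take 6 rows with smallest weight_x10:
   weight   sku  weight_x10
0       1  C201          10
5       4  C201          40
4       5  D201          50
1       7  C201          70
7      28  D201         280
6      33  C201         330
group by sku, count of weight_x10:
      weight_x10
sku             
C201           4
D201           2
Reading off the sum of column 'weight_x10', we get 6.

6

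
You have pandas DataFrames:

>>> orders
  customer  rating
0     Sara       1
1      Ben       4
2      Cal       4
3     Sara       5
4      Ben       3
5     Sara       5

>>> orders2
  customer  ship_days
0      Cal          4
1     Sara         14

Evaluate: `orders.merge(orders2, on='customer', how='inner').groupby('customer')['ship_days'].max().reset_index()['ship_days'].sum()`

merge on 'customer' (how='inner') → 4 rows:
  customer  rating  ship_days
0     Sara       1         14
1      Cal       4          4
2     Sara       5         14
3     Sara       5         14
group by customer, max of ship_days:
customer
Cal      4
Sara    14
Name: ship_days, dtype: int64
reset_index():
  customer  ship_days
0      Cal          4
1     Sara         14

18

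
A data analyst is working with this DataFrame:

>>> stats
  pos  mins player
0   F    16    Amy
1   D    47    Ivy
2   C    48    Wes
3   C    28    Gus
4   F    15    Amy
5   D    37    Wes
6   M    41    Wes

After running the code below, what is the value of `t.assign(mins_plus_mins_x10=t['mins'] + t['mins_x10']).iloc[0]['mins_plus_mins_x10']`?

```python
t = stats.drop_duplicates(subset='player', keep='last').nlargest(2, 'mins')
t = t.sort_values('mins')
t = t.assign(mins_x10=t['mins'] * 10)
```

451

drop duplicate player (keep=last):
  pos  mins player
1   D    47    Ivy
3   C    28    Gus
4   F    15    Amy
6   M    41    Wes
take 2 rows with largest mins:
  pos  mins player
1   D    47    Ivy
6   M    41    Wes
sort by mins:
  pos  mins player
6   M    41    Wes
1   D    47    Ivy
add column mins_x10 = t['mins'] * 10:
  pos  mins player  mins_x10
6   M    41    Wes       410
1   D    47    Ivy       470
add column mins_plus_mins_x10 = t['mins'] + t['mins_x10']:
  pos  mins player  mins_x10  mins_plus_mins_x10
6   M    41    Wes       410                 451
1   D    47    Ivy       470                 517
Hence 451.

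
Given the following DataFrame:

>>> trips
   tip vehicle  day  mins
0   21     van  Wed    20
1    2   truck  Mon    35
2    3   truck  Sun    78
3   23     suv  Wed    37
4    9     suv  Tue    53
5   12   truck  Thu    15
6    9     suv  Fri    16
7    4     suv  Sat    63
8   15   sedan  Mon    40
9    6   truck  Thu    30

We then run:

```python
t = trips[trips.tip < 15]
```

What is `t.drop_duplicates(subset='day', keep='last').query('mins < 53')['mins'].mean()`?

filter rows where tip < 15:
   tip vehicle  day  mins
1    2   truck  Mon    35
2    3   truck  Sun    78
4    9     suv  Tue    53
5   12   truck  Thu    15
6    9     suv  Fri    16
7    4     suv  Sat    63
9    6   truck  Thu    30
drop duplicate day (keep=last):
   tip vehicle  day  mins
1    2   truck  Mon    35
2    3   truck  Sun    78
4    9     suv  Tue    53
6    9     suv  Fri    16
7    4     suv  Sat    63
9    6   truck  Thu    30
filter rows where mins < 53:
   tip vehicle  day  mins
1    2   truck  Mon    35
6    9     suv  Fri    16
9    6   truck  Thu    30
Taking the mean of column 'mins' gives 27.0.

27.0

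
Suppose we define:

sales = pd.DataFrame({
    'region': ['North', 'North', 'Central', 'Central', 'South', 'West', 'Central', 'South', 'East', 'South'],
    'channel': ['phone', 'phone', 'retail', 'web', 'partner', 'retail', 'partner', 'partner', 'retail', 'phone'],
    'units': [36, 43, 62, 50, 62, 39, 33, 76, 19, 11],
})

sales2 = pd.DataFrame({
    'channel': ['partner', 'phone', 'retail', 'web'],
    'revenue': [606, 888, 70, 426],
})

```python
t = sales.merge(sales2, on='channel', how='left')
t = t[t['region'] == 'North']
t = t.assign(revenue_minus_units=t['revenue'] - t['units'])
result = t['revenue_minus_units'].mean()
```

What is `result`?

merge on 'channel' (how='left') → 10 rows:
    region  channel  units  revenue
0    North    phone     36      888
1    North    phone     43      888
2  Central   retail     62       70
3  Central      web     50      426
4    South  partner     62      606
5     West   retail     39       70
6  Central  partner     33      606
7    South  partner     76      606
8     East   retail     19       70
9    South    phone     11      888
filter rows where region == 'North':
  region channel  units  revenue
0  North   phone     36      888
1  North   phone     43      888
add column revenue_minus_units = t['revenue'] - t['units']:
  region channel  units  revenue  revenue_minus_units
0  North   phone     36      888                  852
1  North   phone     43      888                  845

848.5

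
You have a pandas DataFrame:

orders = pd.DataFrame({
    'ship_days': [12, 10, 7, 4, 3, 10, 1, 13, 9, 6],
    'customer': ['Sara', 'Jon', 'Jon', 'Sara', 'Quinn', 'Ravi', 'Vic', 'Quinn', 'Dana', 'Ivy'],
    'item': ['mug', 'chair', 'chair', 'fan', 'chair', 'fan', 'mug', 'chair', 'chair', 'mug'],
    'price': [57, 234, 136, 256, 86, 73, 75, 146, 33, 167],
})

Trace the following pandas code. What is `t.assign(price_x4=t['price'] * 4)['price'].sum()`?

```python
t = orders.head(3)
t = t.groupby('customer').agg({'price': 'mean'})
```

take first 3 rows:
   ship_days customer   item  price
0         12     Sara    mug     57
1         10      Jon  chair    234
2          7      Jon  chair    136
group by customer, mean of price:
          price
customer       
Jon       185.0
Sara       57.0
add column price_x4 = t['price'] * 4:
          price  price_x4
customer                 
Jon       185.0     740.0
Sara       57.0     228.0
Taking the sum of column 'price' gives 242.0.

242.0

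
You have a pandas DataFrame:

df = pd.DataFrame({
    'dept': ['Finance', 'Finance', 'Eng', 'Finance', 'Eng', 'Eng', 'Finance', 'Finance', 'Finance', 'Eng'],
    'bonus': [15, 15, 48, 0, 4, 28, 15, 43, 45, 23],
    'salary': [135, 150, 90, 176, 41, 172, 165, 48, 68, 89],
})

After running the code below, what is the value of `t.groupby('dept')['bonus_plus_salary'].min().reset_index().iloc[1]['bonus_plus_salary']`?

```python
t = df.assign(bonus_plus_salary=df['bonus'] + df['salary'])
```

91

add column bonus_plus_salary = df['bonus'] + df['salary']:
      dept  bonus  salary  bonus_plus_salary
0  Finance     15     135                150
1  Finance     15     150                165
2      Eng     48      90                138
3  Finance      0     176                176
4      Eng      4      41                 45
5      Eng     28     172                200
6  Finance     15     165                180
7  Finance     43      48                 91
8  Finance     45      68                113
9      Eng     23      89                112
group by dept, min of bonus_plus_salary:
dept
Eng        45
Finance    91
Name: bonus_plus_salary, dtype: int64
reset_index():
      dept  bonus_plus_salary
0      Eng                 45
1  Finance                 91
So iloc[1]['bonus_plus_salary'] = 91.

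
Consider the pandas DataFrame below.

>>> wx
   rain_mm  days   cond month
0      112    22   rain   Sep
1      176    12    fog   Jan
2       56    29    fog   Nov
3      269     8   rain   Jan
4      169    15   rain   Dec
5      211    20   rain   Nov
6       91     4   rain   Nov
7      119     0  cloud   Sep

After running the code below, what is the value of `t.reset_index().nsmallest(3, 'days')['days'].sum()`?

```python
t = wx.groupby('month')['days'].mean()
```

group by month, mean of days:
month
Dec    15.000000
Jan    10.000000
Nov    17.666667
Sep    11.000000
Name: days, dtype: float64
reset_index():
  month       days
0   Dec  15.000000
1   Jan  10.000000
2   Nov  17.666667
3   Sep  11.000000
take 3 rows with smallest days:
  month  days
1   Jan  10.0
3   Sep  11.0
0   Dec  15.0
Finally, sum of column 'days' = 36.0.

36.0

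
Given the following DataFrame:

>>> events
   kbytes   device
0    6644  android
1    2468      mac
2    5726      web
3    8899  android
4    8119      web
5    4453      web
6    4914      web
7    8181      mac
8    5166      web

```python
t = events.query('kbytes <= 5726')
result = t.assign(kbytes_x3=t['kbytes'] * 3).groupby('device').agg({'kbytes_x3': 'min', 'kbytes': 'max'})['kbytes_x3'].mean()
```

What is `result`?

10381.5

filter rows where kbytes <= 5726:
   kbytes device
1    2468    mac
2    5726    web
5    4453    web
6    4914    web
8    5166    web
add column kbytes_x3 = t['kbytes'] * 3:
   kbytes device  kbytes_x3
1    2468    mac       7404
2    5726    web      17178
5    4453    web      13359
6    4914    web      14742
8    5166    web      15498
group by device: min(kbytes_x3), max(kbytes):
        kbytes_x3  kbytes
device                   
mac          7404    2468
web         13359    5726
Finally, mean of column 'kbytes_x3' = 10381.5.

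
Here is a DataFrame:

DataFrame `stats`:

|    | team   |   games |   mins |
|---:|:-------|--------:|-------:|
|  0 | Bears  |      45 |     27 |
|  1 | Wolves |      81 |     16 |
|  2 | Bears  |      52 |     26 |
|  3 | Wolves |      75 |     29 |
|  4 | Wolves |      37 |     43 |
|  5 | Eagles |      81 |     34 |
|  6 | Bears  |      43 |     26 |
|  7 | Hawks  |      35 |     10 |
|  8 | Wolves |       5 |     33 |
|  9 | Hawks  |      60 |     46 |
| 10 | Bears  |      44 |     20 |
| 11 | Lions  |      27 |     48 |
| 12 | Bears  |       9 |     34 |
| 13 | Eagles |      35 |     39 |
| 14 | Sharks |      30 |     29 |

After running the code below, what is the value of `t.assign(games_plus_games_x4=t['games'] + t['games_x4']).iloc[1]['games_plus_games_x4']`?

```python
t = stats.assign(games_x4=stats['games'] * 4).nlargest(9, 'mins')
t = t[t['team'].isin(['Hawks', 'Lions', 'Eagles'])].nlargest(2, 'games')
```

add column games_x4 = stats['games'] * 4:
      team  games  mins  games_x4
0    Bears     45    27       180
1   Wolves     81    16       324
2    Bears     52    26       208
3   Wolves     75    29       300
4   Wolves     37    43       148
5   Eagles     81    34       324
6    Bears     43    26       172
7    Hawks     35    10       140
8   Wolves      5    33        20
9    Hawks     60    46       240
10   Bears     44    20       176
11   Lions     27    48       108
12   Bears      9    34        36
13  Eagles     35    39       140
14  Sharks     30    29       120
take 9 rows with largest mins:
      team  games  mins  games_x4
11   Lions     27    48       108
9    Hawks     60    46       240
4   Wolves     37    43       148
13  Eagles     35    39       140
5   Eagles     81    34       324
12   Bears      9    34        36
8   Wolves      5    33        20
3   Wolves     75    29       300
14  Sharks     30    29       120
filter rows where team in ['Hawks', 'Lions', 'Eagles']:
      team  games  mins  games_x4
11   Lions     27    48       108
9    Hawks     60    46       240
13  Eagles     35    39       140
5   Eagles     81    34       324
take 2 rows with largest games:
     team  games  mins  games_x4
5  Eagles     81    34       324
9   Hawks     60    46       240
add column games_plus_games_x4 = t['games'] + t['games_x4']:
     team  games  mins  games_x4  games_plus_games_x4
5  Eagles     81    34       324                  405
9   Hawks     60    46       240                  300
So iloc[1]['games_plus_games_x4'] = 300.

300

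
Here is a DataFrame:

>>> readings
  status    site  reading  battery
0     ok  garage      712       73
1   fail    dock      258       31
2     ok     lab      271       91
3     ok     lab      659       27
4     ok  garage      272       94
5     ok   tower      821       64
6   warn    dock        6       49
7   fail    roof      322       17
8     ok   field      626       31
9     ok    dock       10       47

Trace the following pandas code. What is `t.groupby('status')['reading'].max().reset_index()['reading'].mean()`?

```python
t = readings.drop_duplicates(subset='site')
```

drop duplicate site (keep=first):
  status    site  reading  battery
0     ok  garage      712       73
1   fail    dock      258       31
2     ok     lab      271       91
5     ok   tower      821       64
7   fail    roof      322       17
8     ok   field      626       31
group by status, max of reading:
status
fail    322
ok      821
Name: reading, dtype: int64
reset_index():
  status  reading
0   fail      322
1     ok      821

571.5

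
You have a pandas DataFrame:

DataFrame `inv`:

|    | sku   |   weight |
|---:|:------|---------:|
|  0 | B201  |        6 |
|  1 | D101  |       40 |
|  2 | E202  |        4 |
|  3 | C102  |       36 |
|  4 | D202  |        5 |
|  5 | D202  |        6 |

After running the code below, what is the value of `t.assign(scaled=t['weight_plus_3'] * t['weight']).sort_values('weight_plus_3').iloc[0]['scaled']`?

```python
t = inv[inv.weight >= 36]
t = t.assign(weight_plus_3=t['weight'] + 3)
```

1404

filter rows where weight >= 36:
    sku  weight
1  D101      40
3  C102      36
add column weight_plus_3 = t['weight'] + 3:
    sku  weight  weight_plus_3
1  D101      40             43
3  C102      36             39
add column scaled = t['weight_plus_3'] * t['weight']:
    sku  weight  weight_plus_3  scaled
1  D101      40             43    1720
3  C102      36             39    1404
sort by weight_plus_3:
    sku  weight  weight_plus_3  scaled
3  C102      36             39    1404
1  D101      40             43    1720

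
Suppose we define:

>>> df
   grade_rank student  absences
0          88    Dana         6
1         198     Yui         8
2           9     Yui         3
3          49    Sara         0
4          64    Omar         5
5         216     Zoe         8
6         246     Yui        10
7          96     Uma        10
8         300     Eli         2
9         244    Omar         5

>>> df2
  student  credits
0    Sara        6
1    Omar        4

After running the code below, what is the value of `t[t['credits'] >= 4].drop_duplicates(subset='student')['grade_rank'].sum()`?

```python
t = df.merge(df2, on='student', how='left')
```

113

merge on 'student' (how='left') → 10 rows:
   grade_rank student  absences  credits
0          88    Dana         6      NaN
1         198     Yui         8      NaN
2           9     Yui         3      NaN
3          49    Sara         0      6.0
4          64    Omar         5      4.0
5         216     Zoe         8      NaN
6         246     Yui        10      NaN
7          96     Uma        10      NaN
8         300     Eli         2      NaN
9         244    Omar         5      4.0
filter rows where credits >= 4:
   grade_rank student  absences  credits
3          49    Sara         0      6.0
4          64    Omar         5      4.0
9         244    Omar         5      4.0
drop duplicate student (keep=first):
   grade_rank student  absences  credits
3          49    Sara         0      6.0
4          64    Omar         5      4.0
The sum of column 'grade_rank' is 113.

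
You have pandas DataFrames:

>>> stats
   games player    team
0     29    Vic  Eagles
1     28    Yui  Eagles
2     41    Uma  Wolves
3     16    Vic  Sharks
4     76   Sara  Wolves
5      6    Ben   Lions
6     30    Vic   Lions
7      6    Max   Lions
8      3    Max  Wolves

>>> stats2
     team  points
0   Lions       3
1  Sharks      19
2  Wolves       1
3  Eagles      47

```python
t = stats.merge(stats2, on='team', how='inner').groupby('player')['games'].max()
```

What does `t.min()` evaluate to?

6

merge on 'team' (how='inner') → 9 rows:
   games player    team  points
0     29    Vic  Eagles      47
1     28    Yui  Eagles      47
2     41    Uma  Wolves       1
3     16    Vic  Sharks      19
4     76   Sara  Wolves       1
5      6    Ben   Lions       3
6     30    Vic   Lions       3
7      6    Max   Lions       3
8      3    Max  Wolves       1
group by player, max of games:
player
Ben      6
Max      6
Sara    76
Uma     41
Vic     30
Yui     28
Name: games, dtype: int64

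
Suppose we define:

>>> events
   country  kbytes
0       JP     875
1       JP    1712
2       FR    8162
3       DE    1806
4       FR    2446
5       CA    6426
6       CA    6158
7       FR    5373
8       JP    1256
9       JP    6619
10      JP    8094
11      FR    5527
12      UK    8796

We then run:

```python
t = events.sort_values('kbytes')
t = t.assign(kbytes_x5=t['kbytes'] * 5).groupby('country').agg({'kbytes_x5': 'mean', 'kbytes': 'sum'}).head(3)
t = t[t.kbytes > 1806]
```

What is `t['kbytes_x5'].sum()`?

sort by kbytes:
   country  kbytes
0       JP     875
8       JP    1256
1       JP    1712
3       DE    1806
4       FR    2446
7       FR    5373
11      FR    5527
6       CA    6158
5       CA    6426
9       JP    6619
10      JP    8094
2       FR    8162
12      UK    8796
add column kbytes_x5 = t['kbytes'] * 5:
   country  kbytes  kbytes_x5
0       JP     875       4375
8       JP    1256       6280
1       JP    1712       8560
3       DE    1806       9030
4       FR    2446      12230
7       FR    5373      26865
11      FR    5527      27635
6       CA    6158      30790
5       CA    6426      32130
9       JP    6619      33095
10      JP    8094      40470
2       FR    8162      40810
12      UK    8796      43980
group by country: mean(kbytes_x5), sum(kbytes):
         kbytes_x5  kbytes
country                   
CA         31460.0   12584
DE          9030.0    1806
FR         26885.0   21508
JP         18556.0   18556
UK         43980.0    8796
take first 3 rows:
         kbytes_x5  kbytes
country                   
CA         31460.0   12584
DE          9030.0    1806
FR         26885.0   21508
filter rows where kbytes > 1806:
         kbytes_x5  kbytes
country                   
CA         31460.0   12584
FR         26885.0   21508
Finally, sum of column 'kbytes_x5' = 58345.0.

58345.0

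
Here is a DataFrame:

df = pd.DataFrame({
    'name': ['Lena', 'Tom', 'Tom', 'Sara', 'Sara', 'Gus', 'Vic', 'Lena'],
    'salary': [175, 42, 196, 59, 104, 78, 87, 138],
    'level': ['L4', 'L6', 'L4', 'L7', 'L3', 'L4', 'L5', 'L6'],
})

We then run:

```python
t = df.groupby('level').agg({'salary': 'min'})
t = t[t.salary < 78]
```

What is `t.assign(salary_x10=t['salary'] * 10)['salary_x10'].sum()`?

group by level, min of salary:
       salary
level        
L3        104
L4         78
L5         87
L6         42
L7         59
filter rows where salary < 78:
       salary
level        
L6         42
L7         59
add column salary_x10 = t['salary'] * 10:
       salary  salary_x10
level                    
L6         42         420
L7         59         590

1010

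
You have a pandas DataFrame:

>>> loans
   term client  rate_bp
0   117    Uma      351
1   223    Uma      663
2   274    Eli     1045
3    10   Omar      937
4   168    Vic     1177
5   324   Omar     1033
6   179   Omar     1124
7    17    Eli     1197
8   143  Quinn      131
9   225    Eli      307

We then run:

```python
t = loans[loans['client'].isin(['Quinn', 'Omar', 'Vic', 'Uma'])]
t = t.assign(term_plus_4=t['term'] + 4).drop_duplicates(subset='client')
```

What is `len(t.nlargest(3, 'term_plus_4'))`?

filter rows where client in ['Quinn', 'Omar', 'Vic', 'Uma']:
   term client  rate_bp
0   117    Uma      351
1   223    Uma      663
3    10   Omar      937
4   168    Vic     1177
5   324   Omar     1033
6   179   Omar     1124
8   143  Quinn      131
add column term_plus_4 = t['term'] + 4:
   term client  rate_bp  term_plus_4
0   117    Uma      351          121
1   223    Uma      663          227
3    10   Omar      937           14
4   168    Vic     1177          172
5   324   Omar     1033          328
6   179   Omar     1124          183
8   143  Quinn      131          147
drop duplicate client (keep=first):
   term client  rate_bp  term_plus_4
0   117    Uma      351          121
3    10   Omar      937           14
4   168    Vic     1177          172
8   143  Quinn      131          147
take 3 rows with largest term_plus_4:
   term client  rate_bp  term_plus_4
4   168    Vic     1177          172
8   143  Quinn      131          147
0   117    Uma      351          121
So nlargest(3, 'term_plus_4')) = 3.

3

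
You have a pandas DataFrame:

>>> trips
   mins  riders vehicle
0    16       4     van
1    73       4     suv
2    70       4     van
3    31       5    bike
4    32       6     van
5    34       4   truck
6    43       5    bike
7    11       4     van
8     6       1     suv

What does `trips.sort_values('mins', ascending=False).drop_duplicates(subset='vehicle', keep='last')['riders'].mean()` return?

3.5

sort by mins descending:
   mins  riders vehicle
1    73       4     suv
2    70       4     van
6    43       5    bike
5    34       4   truck
4    32       6     van
3    31       5    bike
0    16       4     van
7    11       4     van
8     6       1     suv
drop duplicate vehicle (keep=last):
   mins  riders vehicle
5    34       4   truck
3    31       5    bike
7    11       4     van
8     6       1     suv
Reading off the mean of column 'riders', we get 3.5.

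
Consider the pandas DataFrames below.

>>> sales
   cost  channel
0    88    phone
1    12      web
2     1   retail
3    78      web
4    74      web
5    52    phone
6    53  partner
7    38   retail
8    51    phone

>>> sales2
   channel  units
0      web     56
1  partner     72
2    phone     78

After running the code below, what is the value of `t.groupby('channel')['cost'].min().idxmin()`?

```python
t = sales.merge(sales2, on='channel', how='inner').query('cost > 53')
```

merge on 'channel' (how='inner') → 7 rows:
   cost  channel  units
0    88    phone     78
1    12      web     56
2    78      web     56
3    74      web     56
4    52    phone     78
5    53  partner     72
6    51    phone     78
filter rows where cost > 53:
   cost channel  units
0    88   phone     78
2    78     web     56
3    74     web     56
group by channel, min of cost:
channel
phone    88
web      74
Name: cost, dtype: int64
label with the smallest value → web

web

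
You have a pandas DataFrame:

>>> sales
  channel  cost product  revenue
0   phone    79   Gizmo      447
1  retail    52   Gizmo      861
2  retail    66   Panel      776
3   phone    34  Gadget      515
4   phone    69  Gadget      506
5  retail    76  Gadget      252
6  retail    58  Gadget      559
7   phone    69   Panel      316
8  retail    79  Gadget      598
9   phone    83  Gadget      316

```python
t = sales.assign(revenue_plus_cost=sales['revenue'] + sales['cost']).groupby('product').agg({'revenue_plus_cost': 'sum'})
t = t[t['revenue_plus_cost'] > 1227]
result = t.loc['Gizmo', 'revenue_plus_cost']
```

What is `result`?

1439

add column revenue_plus_cost = sales['revenue'] + sales['cost']:
  channel  cost product  revenue  revenue_plus_cost
0   phone    79   Gizmo      447                526
1  retail    52   Gizmo      861                913
2  retail    66   Panel      776                842
3   phone    34  Gadget      515                549
4   phone    69  Gadget      506                575
5  retail    76  Gadget      252                328
6  retail    58  Gadget      559                617
7   phone    69   Panel      316                385
8  retail    79  Gadget      598                677
9   phone    83  Gadget      316                399
group by product, sum of revenue_plus_cost:
         revenue_plus_cost
product                   
Gadget                3145
Gizmo                 1439
Panel                 1227
filter rows where revenue_plus_cost > 1227:
         revenue_plus_cost
product                   
Gadget                3145
Gizmo                 1439
value at row 'Gizmo', column 'revenue_plus_cost' → 1439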